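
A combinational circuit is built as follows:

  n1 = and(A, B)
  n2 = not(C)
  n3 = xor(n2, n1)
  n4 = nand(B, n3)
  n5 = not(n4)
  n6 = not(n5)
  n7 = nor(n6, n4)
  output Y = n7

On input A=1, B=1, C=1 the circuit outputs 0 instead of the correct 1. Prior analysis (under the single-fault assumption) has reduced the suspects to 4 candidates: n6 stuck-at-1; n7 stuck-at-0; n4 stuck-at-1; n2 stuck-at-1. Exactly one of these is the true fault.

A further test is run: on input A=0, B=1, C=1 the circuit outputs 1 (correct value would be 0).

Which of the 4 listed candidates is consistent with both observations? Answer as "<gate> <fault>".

Evaluate each candidate on input A=0, B=1, C=1:
  n6 stuck-at-1: n1=0, n2=0, n3=0, n4=1, n5=0, n6=1 [stuck-at-1], n7=0 → 0 — eliminated
  n7 stuck-at-0: n1=0, n2=0, n3=0, n4=1, n5=0, n6=1, n7=0 [stuck-at-0] → 0 — eliminated
  n4 stuck-at-1: n1=0, n2=0, n3=0, n4=1 [stuck-at-1], n5=0, n6=1, n7=0 → 0 — eliminated
  n2 stuck-at-1: n1=0, n2=1 [stuck-at-1], n3=1, n4=0, n5=1, n6=0, n7=1 → 1 — matches
Only n2 stuck-at-1 reproduces the observed 1.

n2 stuck-at-1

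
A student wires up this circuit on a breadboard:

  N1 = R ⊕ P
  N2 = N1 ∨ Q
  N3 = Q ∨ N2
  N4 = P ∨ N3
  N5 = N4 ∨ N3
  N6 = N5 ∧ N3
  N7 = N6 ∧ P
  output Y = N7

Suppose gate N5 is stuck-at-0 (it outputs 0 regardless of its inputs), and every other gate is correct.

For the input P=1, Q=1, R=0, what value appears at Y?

Propagate with N5 forced: N1=1, N2=1, N3=1, N4=1, N5=0 [stuck-at-0], N6=0, N7=0.
So Y = 0. (Without the fault it would be 1.)

0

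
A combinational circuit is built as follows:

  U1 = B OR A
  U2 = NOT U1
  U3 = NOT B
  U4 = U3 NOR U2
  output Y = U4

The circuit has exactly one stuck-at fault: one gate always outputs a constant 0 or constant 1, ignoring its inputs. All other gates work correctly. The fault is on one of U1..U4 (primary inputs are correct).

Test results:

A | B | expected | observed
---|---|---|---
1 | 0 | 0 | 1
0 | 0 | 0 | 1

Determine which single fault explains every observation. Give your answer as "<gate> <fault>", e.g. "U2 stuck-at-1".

U4 stuck-at-1

Fault-free values for test 1 (A=1, B=0): U1=1, U2=0, U3=1, U4=0, giving Y=0. Observed 1.
Test 1: faults giving observed 1 are {U3 stuck-at-0, U4 stuck-at-1}.
Test 2 (A=0, B=0): fault-free U1=0, U2=1, U3=1, U4=0 → 0; observed 1. Eliminates U3 stuck-at-0.
Only U4 stuck-at-1 is consistent with every test.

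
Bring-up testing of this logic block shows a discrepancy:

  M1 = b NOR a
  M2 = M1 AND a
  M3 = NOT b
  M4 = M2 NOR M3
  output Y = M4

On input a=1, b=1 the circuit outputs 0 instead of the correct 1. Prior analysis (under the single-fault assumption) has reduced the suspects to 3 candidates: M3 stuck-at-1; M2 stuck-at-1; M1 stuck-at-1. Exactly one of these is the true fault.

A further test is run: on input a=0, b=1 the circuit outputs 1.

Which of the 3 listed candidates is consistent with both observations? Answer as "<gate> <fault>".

Evaluate each candidate on input a=0, b=1:
  M3 stuck-at-1: M1=0, M2=0, M3=1 [stuck-at-1], M4=0 → 0 — eliminated
  M2 stuck-at-1: M1=0, M2=1 [stuck-at-1], M3=0, M4=0 → 0 — eliminated
  M1 stuck-at-1: M1=1 [stuck-at-1], M2=0, M3=0, M4=1 → 1 — matches
Only M1 stuck-at-1 reproduces the observed 1.

M1 stuck-at-1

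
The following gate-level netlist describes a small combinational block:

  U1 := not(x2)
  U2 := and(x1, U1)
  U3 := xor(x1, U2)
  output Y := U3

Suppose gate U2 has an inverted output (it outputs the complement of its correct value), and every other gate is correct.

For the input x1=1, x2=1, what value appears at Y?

0

Propagate with U2 forced: U1=0, U2=1 [inverted output], U3=0.
So Y = 0. (Without the fault it would be 1.)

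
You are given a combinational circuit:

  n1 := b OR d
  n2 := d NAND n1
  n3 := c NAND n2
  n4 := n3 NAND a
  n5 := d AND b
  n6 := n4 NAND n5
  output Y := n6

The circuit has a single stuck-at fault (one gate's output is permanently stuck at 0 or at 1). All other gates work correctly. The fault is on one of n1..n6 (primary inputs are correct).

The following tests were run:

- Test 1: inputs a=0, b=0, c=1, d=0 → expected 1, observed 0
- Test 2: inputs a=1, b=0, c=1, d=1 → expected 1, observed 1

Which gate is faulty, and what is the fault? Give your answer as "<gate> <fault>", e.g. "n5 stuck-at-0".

Fault-free values for test 1 (a=0, b=0, c=1, d=0): n1=0, n2=1, n3=0, n4=1, n5=0, n6=1, giving Y=1. Observed 0.
Test 1: faults giving observed 0 are {n5 stuck-at-1, n6 stuck-at-0}.
Test 2 (a=1, b=0, c=1, d=1): fault-free n1=1, n2=0, n3=1, n4=0, n5=0, n6=1 → 1; observed 1. Eliminates n6 stuck-at-0.
Only n5 stuck-at-1 is consistent with every test.

n5 stuck-at-1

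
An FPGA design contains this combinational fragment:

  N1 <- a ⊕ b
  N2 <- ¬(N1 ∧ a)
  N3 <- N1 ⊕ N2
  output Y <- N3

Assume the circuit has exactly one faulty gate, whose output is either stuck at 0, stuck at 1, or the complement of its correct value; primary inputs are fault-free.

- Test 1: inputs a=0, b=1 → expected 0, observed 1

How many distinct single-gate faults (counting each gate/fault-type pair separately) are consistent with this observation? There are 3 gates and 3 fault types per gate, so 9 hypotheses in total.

Fault-free: N1=1, N2=1, N3=0 → 0. Observed 1.
  N1 stuck-at-0: output 1 ✓
  N1 stuck-at-1: output 0 ✗
  N1 inverted output: output 1 ✓
  N2 stuck-at-0: output 1 ✓
  N2 stuck-at-1: output 0 ✗
  N2 inverted output: output 1 ✓
  N3 stuck-at-0: output 0 ✗
  N3 stuck-at-1: output 1 ✓
  N3 inverted output: output 1 ✓
Consistent faults: {N1 stuck-at-0, N1 inverted output, N2 stuck-at-0, N2 inverted output, N3 stuck-at-1, N3 inverted output} — 6 in all.

6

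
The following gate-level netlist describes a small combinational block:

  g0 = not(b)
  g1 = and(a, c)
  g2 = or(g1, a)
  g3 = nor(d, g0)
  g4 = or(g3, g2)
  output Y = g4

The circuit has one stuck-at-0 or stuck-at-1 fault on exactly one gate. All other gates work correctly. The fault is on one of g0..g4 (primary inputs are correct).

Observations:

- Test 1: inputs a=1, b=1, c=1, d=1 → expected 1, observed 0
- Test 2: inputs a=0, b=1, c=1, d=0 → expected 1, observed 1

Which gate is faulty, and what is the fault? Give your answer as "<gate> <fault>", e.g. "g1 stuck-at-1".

Fault-free values for test 1 (a=1, b=1, c=1, d=1): g0=0, g1=1, g2=1, g3=0, g4=1, giving Y=1. Observed 0.
Test 1: faults giving observed 0 are {g2 stuck-at-0, g4 stuck-at-0}.
Test 2 (a=0, b=1, c=1, d=0): fault-free g0=0, g1=0, g2=0, g3=1, g4=1 → 1; observed 1. Eliminates g4 stuck-at-0.
Only g2 stuck-at-0 is consistent with every test.

g2 stuck-at-0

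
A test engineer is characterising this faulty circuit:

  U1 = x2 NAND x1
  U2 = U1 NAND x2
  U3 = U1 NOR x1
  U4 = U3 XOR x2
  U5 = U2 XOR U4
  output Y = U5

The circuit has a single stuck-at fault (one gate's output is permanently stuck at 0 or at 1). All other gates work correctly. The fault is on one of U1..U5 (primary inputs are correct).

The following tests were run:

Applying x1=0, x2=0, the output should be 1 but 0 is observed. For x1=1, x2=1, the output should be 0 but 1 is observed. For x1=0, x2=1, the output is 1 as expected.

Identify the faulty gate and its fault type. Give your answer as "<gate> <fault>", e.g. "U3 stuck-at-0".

U2 stuck-at-0

Fault-free values for test 1 (x1=0, x2=0): U1=1, U2=1, U3=0, U4=0, U5=1, giving Y=1. Observed 0.
Test 1: faults giving observed 0 are {U1 stuck-at-0, U2 stuck-at-0, U3 stuck-at-1, U4 stuck-at-1, U5 stuck-at-0}.
Test 2 (x1=1, x2=1): fault-free U1=0, U2=1, U3=0, U4=1, U5=0 → 0; observed 1. Eliminates U1 stuck-at-0, U4 stuck-at-1, U5 stuck-at-0.
Test 3 (x1=0, x2=1): fault-free U1=1, U2=0, U3=0, U4=1, U5=1 → 1; observed 1. Eliminates U3 stuck-at-1.
Only U2 stuck-at-0 is consistent with every test.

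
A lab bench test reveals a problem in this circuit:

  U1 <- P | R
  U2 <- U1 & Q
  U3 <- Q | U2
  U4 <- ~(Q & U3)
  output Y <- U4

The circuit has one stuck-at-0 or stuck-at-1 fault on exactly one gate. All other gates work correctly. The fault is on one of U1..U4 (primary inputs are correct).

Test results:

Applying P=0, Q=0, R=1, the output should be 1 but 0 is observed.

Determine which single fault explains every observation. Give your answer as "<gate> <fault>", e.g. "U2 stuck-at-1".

U4 stuck-at-0

Fault-free values for test 1 (P=0, Q=0, R=1): U1=1, U2=0, U3=0, U4=1, giving Y=1. Observed 0.
Test 1: faults giving observed 0 are {U4 stuck-at-0}.
Only U4 stuck-at-0 is consistent with every test.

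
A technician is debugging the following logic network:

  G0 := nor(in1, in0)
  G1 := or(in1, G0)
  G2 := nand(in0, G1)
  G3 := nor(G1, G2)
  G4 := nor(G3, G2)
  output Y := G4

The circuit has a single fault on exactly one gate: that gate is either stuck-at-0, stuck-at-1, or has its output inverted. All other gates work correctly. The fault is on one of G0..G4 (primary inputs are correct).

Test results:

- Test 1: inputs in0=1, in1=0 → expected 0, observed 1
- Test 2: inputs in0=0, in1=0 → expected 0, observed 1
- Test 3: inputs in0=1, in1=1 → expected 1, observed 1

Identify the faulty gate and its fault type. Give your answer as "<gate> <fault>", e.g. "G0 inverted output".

Fault-free values for test 1 (in0=1, in1=0): G0=0, G1=0, G2=1, G3=0, G4=0, giving Y=0. Observed 1.
Test 1: faults giving observed 1 are {G0 stuck-at-1, G0 inverted output, G1 stuck-at-1, G1 inverted output, G4 stuck-at-1, G4 inverted output}.
Test 2 (in0=0, in1=0): fault-free G0=1, G1=1, G2=1, G3=0, G4=0 → 0; observed 1. Eliminates G0 stuck-at-1, G0 inverted output, G1 stuck-at-1, G1 inverted output.
Test 3 (in0=1, in1=1): fault-free G0=0, G1=1, G2=0, G3=0, G4=1 → 1; observed 1. Eliminates G4 inverted output.
Only G4 stuck-at-1 is consistent with every test.

G4 stuck-at-1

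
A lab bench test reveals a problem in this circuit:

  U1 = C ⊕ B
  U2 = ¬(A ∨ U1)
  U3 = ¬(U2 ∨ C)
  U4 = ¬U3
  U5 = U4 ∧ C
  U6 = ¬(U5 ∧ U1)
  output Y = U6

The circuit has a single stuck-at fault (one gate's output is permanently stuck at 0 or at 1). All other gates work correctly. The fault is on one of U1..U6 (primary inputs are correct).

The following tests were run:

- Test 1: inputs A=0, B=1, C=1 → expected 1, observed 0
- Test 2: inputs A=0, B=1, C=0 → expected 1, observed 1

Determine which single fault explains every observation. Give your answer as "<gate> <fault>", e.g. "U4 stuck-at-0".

U1 stuck-at-1

Fault-free values for test 1 (A=0, B=1, C=1): U1=0, U2=1, U3=0, U4=1, U5=1, U6=1, giving Y=1. Observed 0.
Test 1: faults giving observed 0 are {U1 stuck-at-1, U6 stuck-at-0}.
Test 2 (A=0, B=1, C=0): fault-free U1=1, U2=0, U3=1, U4=0, U5=0, U6=1 → 1; observed 1. Eliminates U6 stuck-at-0.
Only U1 stuck-at-1 is consistent with every test.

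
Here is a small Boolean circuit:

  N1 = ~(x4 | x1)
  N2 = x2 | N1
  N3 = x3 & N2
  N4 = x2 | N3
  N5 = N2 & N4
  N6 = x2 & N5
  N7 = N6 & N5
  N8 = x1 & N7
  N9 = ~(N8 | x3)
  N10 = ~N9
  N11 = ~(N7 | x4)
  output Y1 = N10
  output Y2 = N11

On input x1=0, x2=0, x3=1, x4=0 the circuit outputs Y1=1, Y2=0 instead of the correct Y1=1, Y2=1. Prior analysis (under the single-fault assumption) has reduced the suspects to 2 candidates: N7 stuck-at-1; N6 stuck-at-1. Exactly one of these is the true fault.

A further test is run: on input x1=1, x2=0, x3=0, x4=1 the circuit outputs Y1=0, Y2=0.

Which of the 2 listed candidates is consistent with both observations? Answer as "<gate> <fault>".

Evaluate each candidate on input x1=1, x2=0, x3=0, x4=1:
  N7 stuck-at-1: N1=0, N2=0, N3=0, N4=0, N5=0, N6=0, N7=1 [stuck-at-1], N8=1, N9=0, N10=1, N11=0 → Y1=1, Y2=0 — eliminated
  N6 stuck-at-1: N1=0, N2=0, N3=0, N4=0, N5=0, N6=1 [stuck-at-1], N7=0, N8=0, N9=1, N10=0, N11=0 → Y1=0, Y2=0 — matches
Only N6 stuck-at-1 reproduces the observed Y1=0, Y2=0.

N6 stuck-at-1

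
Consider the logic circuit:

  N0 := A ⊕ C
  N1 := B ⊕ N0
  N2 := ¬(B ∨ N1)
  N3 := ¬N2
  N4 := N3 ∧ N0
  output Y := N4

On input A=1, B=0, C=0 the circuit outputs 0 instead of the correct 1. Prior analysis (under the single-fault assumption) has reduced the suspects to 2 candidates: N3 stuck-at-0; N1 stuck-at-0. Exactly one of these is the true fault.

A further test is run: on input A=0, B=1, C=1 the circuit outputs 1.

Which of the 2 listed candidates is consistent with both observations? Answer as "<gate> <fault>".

N1 stuck-at-0

Evaluate each candidate on input A=0, B=1, C=1:
  N3 stuck-at-0: N0=1, N1=0, N2=0, N3=0 [stuck-at-0], N4=0 → 0 — eliminated
  N1 stuck-at-0: N0=1, N1=0 [stuck-at-0], N2=0, N3=1, N4=1 → 1 — matches
Only N1 stuck-at-0 reproduces the observed 1.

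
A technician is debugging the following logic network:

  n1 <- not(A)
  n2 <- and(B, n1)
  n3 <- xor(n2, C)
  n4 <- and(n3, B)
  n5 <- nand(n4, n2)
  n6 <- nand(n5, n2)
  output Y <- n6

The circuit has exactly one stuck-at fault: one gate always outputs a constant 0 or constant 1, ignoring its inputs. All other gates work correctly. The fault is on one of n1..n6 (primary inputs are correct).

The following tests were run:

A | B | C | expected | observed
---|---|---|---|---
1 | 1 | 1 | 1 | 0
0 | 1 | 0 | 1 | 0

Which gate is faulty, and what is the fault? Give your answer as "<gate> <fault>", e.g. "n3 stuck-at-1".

n6 stuck-at-0

Fault-free values for test 1 (A=1, B=1, C=1): n1=0, n2=0, n3=1, n4=1, n5=1, n6=1, giving Y=1. Observed 0.
Test 1: faults giving observed 0 are {n1 stuck-at-1, n2 stuck-at-1, n6 stuck-at-0}.
Test 2 (A=0, B=1, C=0): fault-free n1=1, n2=1, n3=1, n4=1, n5=0, n6=1 → 1; observed 0. Eliminates n1 stuck-at-1, n2 stuck-at-1.
Only n6 stuck-at-0 is consistent with every test.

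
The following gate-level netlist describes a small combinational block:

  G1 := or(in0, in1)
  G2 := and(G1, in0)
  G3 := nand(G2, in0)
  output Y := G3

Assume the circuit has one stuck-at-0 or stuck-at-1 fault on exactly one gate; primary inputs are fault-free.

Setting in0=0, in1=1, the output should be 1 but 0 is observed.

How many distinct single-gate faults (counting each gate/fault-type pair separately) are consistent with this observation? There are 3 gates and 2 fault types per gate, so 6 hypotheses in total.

Fault-free: G1=1, G2=0, G3=1 → 1. Observed 0.
  G1 stuck-at-0: output 1 ✗
  G1 stuck-at-1: output 1 ✗
  G2 stuck-at-0: output 1 ✗
  G2 stuck-at-1: output 1 ✗
  G3 stuck-at-0: output 0 ✓
  G3 stuck-at-1: output 1 ✗
Consistent faults: {G3 stuck-at-0} — 1 in all.

1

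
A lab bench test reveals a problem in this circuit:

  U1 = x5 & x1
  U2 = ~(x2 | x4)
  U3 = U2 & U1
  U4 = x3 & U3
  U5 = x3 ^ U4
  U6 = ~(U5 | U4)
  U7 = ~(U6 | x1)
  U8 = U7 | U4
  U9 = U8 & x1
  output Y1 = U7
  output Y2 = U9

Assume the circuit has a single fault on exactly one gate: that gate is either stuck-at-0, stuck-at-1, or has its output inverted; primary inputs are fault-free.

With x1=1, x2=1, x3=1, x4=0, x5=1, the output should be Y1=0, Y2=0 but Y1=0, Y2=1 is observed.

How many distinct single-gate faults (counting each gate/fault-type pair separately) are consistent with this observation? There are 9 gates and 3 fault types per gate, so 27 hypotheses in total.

Fault-free: U1=1, U2=0, U3=0, U4=0, U5=1, U6=0, U7=0, U8=0, U9=0 → Y1=0, Y2=0. Observed Y1=0, Y2=1.
  U1: none of the 3 fault types match ✗
  U2: stuck-at-1, inverted output ✓; others ✗
  U3: stuck-at-1, inverted output ✓; others ✗
  U4: stuck-at-1, inverted output ✓; others ✗
  U5: none of the 3 fault types match ✗
  U6: none of the 3 fault types match ✗
  U7: none of the 3 fault types match ✗
  U8: stuck-at-1, inverted output ✓; others ✗
  U9: stuck-at-1, inverted output ✓; others ✗
Consistent faults: {U2 stuck-at-1, U2 inverted output, U3 stuck-at-1, U3 inverted output, U4 stuck-at-1, U4 inverted output, U8 stuck-at-1, U8 inverted output, U9 stuck-at-1, U9 inverted output} — 10 in all.

10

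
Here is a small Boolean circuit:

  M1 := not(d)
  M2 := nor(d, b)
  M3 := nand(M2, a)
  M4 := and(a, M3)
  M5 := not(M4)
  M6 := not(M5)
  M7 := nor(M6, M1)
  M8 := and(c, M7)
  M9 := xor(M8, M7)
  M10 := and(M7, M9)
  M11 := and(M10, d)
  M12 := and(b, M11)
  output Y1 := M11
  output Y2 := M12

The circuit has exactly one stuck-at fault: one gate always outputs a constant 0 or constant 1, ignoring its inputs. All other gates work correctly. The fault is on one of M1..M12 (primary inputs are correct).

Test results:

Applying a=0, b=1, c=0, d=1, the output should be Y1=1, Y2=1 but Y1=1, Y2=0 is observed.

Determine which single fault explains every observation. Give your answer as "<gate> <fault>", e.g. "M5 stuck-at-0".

M12 stuck-at-0

Fault-free values for test 1 (a=0, b=1, c=0, d=1): M1=0, M2=0, M3=1, M4=0, M5=1, M6=0, M7=1, M8=0, M9=1, M10=1, M11=1, M12=1, giving Y1=1, Y2=1. Observed Y1=1, Y2=0.
Test 1: faults giving observed Y1=1, Y2=0 are {M12 stuck-at-0}.
Only M12 stuck-at-0 is consistent with every test.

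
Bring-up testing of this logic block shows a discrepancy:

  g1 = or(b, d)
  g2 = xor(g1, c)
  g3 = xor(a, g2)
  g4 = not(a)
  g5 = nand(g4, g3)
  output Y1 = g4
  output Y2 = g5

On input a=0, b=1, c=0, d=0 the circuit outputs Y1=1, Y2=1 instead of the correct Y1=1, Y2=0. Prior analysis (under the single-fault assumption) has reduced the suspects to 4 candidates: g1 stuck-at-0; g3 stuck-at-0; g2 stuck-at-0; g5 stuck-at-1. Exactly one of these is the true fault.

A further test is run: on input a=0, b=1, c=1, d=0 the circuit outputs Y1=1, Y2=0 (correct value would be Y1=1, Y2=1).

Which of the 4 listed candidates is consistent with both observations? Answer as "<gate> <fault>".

g1 stuck-at-0

Evaluate each candidate on input a=0, b=1, c=1, d=0:
  g1 stuck-at-0: g1=0 [stuck-at-0], g2=1, g3=1, g4=1, g5=0 → Y1=1, Y2=0 — matches
  g3 stuck-at-0: g1=1, g2=0, g3=0 [stuck-at-0], g4=1, g5=1 → Y1=1, Y2=1 — eliminated
  g2 stuck-at-0: g1=1, g2=0 [stuck-at-0], g3=0, g4=1, g5=1 → Y1=1, Y2=1 — eliminated
  g5 stuck-at-1: g1=1, g2=0, g3=0, g4=1, g5=1 [stuck-at-1] → Y1=1, Y2=1 — eliminated
Only g1 stuck-at-0 reproduces the observed Y1=1, Y2=0.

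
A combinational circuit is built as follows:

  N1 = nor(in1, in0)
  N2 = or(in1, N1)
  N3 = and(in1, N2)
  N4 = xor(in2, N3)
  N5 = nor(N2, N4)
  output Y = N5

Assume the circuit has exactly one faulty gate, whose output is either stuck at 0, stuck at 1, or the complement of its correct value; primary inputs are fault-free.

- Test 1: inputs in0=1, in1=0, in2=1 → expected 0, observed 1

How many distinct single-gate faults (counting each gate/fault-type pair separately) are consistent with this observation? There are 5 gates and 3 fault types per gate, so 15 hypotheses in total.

Fault-free: N1=0, N2=0, N3=0, N4=1, N5=0 → 0. Observed 1.
  N1: none of the 3 fault types match ✗
  N2: none of the 3 fault types match ✗
  N3: stuck-at-1, inverted output ✓; others ✗
  N4: stuck-at-0, inverted output ✓; others ✗
  N5: stuck-at-1, inverted output ✓; others ✗
Consistent faults: {N3 stuck-at-1, N3 inverted output, N4 stuck-at-0, N4 inverted output, N5 stuck-at-1, N5 inverted output} — 6 in all.

6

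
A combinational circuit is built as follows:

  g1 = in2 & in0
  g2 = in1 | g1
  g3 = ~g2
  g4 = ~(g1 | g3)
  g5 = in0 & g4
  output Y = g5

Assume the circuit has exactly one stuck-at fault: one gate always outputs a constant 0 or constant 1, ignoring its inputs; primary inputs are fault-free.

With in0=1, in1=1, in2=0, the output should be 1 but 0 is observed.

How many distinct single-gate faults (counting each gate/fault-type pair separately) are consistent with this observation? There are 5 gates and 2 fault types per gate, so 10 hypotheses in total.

5

Fault-free: g1=0, g2=1, g3=0, g4=1, g5=1 → 1. Observed 0.
  g1 stuck-at-0: output 1 ✗
  g1 stuck-at-1: output 0 ✓
  g2 stuck-at-0: output 0 ✓
  g2 stuck-at-1: output 1 ✗
  g3 stuck-at-0: output 1 ✗
  g3 stuck-at-1: output 0 ✓
  g4 stuck-at-0: output 0 ✓
  g4 stuck-at-1: output 1 ✗
  g5 stuck-at-0: output 0 ✓
  g5 stuck-at-1: output 1 ✗
Consistent faults: {g1 stuck-at-1, g2 stuck-at-0, g3 stuck-at-1, g4 stuck-at-0, g5 stuck-at-0} — 5 in all.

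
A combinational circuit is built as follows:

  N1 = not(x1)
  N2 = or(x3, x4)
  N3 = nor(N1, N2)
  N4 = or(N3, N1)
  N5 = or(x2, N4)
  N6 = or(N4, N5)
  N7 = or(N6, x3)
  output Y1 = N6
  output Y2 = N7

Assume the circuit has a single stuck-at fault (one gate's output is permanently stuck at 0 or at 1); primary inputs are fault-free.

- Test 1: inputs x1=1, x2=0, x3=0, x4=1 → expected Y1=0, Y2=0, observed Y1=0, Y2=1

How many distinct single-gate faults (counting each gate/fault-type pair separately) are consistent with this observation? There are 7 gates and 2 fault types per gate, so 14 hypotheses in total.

1

Fault-free: N1=0, N2=1, N3=0, N4=0, N5=0, N6=0, N7=0 → Y1=0, Y2=0. Observed Y1=0, Y2=1.
  N1 stuck-at-0: output Y1=0, Y2=0 ✗
  N1 stuck-at-1: output Y1=1, Y2=1 ✗
  N2 stuck-at-0: output Y1=1, Y2=1 ✗
  N2 stuck-at-1: output Y1=0, Y2=0 ✗
  N3 stuck-at-0: output Y1=0, Y2=0 ✗
  N3 stuck-at-1: output Y1=1, Y2=1 ✗
  N4 stuck-at-0: output Y1=0, Y2=0 ✗
  N4 stuck-at-1: output Y1=1, Y2=1 ✗
  N5 stuck-at-0: output Y1=0, Y2=0 ✗
  N5 stuck-at-1: output Y1=1, Y2=1 ✗
  N6 stuck-at-0: output Y1=0, Y2=0 ✗
  N6 stuck-at-1: output Y1=1, Y2=1 ✗
  N7 stuck-at-0: output Y1=0, Y2=0 ✗
  N7 stuck-at-1: output Y1=0, Y2=1 ✓
Consistent faults: {N7 stuck-at-1} — 1 in all.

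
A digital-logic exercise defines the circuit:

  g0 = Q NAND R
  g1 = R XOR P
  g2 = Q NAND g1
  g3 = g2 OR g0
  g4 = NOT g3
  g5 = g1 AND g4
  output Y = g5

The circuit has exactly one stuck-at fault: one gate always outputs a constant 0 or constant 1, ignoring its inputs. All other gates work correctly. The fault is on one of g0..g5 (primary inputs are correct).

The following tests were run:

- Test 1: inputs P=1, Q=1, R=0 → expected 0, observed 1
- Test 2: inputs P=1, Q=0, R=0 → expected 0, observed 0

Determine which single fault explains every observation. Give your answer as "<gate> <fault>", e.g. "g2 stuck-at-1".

Fault-free values for test 1 (P=1, Q=1, R=0): g0=1, g1=1, g2=0, g3=1, g4=0, g5=0, giving Y=0. Observed 1.
Test 1: faults giving observed 1 are {g0 stuck-at-0, g3 stuck-at-0, g4 stuck-at-1, g5 stuck-at-1}.
Test 2 (P=1, Q=0, R=0): fault-free g0=1, g1=1, g2=1, g3=1, g4=0, g5=0 → 0; observed 0. Eliminates g3 stuck-at-0, g4 stuck-at-1, g5 stuck-at-1.
Only g0 stuck-at-0 is consistent with every test.

g0 stuck-at-0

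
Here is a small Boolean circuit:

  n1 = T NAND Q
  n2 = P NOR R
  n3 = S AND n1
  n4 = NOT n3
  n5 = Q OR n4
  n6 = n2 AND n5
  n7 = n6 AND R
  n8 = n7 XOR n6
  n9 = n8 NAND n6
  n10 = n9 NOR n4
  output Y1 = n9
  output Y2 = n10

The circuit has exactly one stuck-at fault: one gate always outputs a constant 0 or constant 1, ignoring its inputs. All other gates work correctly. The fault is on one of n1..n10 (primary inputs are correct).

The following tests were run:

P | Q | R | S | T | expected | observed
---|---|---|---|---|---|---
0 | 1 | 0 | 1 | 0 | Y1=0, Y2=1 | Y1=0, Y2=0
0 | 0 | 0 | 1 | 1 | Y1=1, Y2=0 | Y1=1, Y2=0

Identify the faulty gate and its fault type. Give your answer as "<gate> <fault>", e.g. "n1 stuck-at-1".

Fault-free values for test 1 (P=0, Q=1, R=0, S=1, T=0): n1=1, n2=1, n3=1, n4=0, n5=1, n6=1, n7=0, n8=1, n9=0, n10=1, giving Y1=0, Y2=1. Observed Y1=0, Y2=0.
Test 1: faults giving observed Y1=0, Y2=0 are {n1 stuck-at-0, n3 stuck-at-0, n4 stuck-at-1, n10 stuck-at-0}.
Test 2 (P=0, Q=0, R=0, S=1, T=1): fault-free n1=1, n2=1, n3=1, n4=0, n5=0, n6=0, n7=0, n8=0, n9=1, n10=0 → Y1=1, Y2=0; observed Y1=1, Y2=0. Eliminates n1 stuck-at-0, n3 stuck-at-0, n4 stuck-at-1.
Only n10 stuck-at-0 is consistent with every test.

n10 stuck-at-0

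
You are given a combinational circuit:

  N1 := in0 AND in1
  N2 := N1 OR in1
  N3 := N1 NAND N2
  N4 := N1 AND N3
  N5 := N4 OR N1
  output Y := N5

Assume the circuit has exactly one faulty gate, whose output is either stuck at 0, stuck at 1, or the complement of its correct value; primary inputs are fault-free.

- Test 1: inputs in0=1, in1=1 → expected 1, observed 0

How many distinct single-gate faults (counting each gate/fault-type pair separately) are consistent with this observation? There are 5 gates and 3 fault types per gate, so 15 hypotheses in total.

4

Fault-free: N1=1, N2=1, N3=0, N4=0, N5=1 → 1. Observed 0.
  N1: stuck-at-0, inverted output ✓; others ✗
  N2: none of the 3 fault types match ✗
  N3: none of the 3 fault types match ✗
  N4: none of the 3 fault types match ✗
  N5: stuck-at-0, inverted output ✓; others ✗
Consistent faults: {N1 stuck-at-0, N1 inverted output, N5 stuck-at-0, N5 inverted output} — 4 in all.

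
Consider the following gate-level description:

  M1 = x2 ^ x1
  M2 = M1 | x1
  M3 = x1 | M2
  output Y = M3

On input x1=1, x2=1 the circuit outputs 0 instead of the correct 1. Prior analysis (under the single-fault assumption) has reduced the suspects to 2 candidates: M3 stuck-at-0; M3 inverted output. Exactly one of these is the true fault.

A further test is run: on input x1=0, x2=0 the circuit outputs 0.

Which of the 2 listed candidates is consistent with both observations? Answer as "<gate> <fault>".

M3 stuck-at-0

Evaluate each candidate on input x1=0, x2=0:
  M3 stuck-at-0: M1=0, M2=0, M3=0 [stuck-at-0] → 0 — matches
  M3 inverted output: M1=0, M2=0, M3=1 [inverted output] → 1 — eliminated
Only M3 stuck-at-0 reproduces the observed 0.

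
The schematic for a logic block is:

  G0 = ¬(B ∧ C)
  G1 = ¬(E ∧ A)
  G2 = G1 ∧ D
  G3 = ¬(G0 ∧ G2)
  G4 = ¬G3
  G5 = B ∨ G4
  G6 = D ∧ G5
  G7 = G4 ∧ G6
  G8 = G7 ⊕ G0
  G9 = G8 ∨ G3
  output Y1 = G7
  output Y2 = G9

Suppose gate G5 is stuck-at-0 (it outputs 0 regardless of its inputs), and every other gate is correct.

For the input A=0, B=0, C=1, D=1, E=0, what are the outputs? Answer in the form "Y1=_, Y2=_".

Propagate with G5 forced: G0=1, G1=1, G2=1, G3=0, G4=1, G5=0 [stuck-at-0], G6=0, G7=0, G8=1, G9=1.
So the outputs are Y1=0, Y2=1. (Without the fault they would be Y1=1, Y2=0.)

Y1=0, Y2=1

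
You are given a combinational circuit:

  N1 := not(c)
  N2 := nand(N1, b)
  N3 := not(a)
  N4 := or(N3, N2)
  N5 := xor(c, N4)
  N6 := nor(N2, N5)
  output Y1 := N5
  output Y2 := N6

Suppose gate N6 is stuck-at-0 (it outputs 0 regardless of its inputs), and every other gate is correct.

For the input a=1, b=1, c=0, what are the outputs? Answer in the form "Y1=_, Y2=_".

Y1=0, Y2=0

Propagate with N6 forced: N1=1, N2=0, N3=0, N4=0, N5=0, N6=0 [stuck-at-0].
So the outputs are Y1=0, Y2=0. (Without the fault they would be Y1=0, Y2=1.)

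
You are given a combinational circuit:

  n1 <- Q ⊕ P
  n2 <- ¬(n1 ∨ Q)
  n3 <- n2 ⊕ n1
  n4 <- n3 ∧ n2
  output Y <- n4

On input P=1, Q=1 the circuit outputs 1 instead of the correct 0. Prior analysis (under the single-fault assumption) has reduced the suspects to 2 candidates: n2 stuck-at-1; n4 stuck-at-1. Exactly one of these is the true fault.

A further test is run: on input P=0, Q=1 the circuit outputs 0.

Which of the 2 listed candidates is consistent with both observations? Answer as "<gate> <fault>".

Evaluate each candidate on input P=0, Q=1:
  n2 stuck-at-1: n1=1, n2=1 [stuck-at-1], n3=0, n4=0 → 0 — matches
  n4 stuck-at-1: n1=1, n2=0, n3=1, n4=1 [stuck-at-1] → 1 — eliminated
Only n2 stuck-at-1 reproduces the observed 0.

n2 stuck-at-1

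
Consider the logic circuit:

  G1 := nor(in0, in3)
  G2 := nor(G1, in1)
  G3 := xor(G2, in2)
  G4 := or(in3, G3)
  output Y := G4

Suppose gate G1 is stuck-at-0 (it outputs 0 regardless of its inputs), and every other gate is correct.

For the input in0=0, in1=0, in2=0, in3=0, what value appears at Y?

1

Propagate with G1 forced: G1=0 [stuck-at-0], G2=1, G3=1, G4=1.
So Y = 1. (Without the fault it would be 0.)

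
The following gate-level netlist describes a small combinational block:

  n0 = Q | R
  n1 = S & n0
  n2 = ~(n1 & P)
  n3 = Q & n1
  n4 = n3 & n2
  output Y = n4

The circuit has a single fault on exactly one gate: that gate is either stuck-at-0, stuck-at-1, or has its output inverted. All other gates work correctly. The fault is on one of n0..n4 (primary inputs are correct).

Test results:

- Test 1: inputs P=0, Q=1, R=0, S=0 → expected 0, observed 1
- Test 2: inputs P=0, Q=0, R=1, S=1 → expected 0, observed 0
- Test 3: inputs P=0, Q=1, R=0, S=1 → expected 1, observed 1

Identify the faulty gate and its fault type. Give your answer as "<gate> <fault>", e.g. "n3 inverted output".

n1 stuck-at-1

Fault-free values for test 1 (P=0, Q=1, R=0, S=0): n0=1, n1=0, n2=1, n3=0, n4=0, giving Y=0. Observed 1.
Test 1: faults giving observed 1 are {n1 stuck-at-1, n1 inverted output, n3 stuck-at-1, n3 inverted output, n4 stuck-at-1, n4 inverted output}.
Test 2 (P=0, Q=0, R=1, S=1): fault-free n0=1, n1=1, n2=1, n3=0, n4=0 → 0; observed 0. Eliminates n3 stuck-at-1, n3 inverted output, n4 stuck-at-1, n4 inverted output.
Test 3 (P=0, Q=1, R=0, S=1): fault-free n0=1, n1=1, n2=1, n3=1, n4=1 → 1; observed 1. Eliminates n1 inverted output.
Only n1 stuck-at-1 is consistent with every test.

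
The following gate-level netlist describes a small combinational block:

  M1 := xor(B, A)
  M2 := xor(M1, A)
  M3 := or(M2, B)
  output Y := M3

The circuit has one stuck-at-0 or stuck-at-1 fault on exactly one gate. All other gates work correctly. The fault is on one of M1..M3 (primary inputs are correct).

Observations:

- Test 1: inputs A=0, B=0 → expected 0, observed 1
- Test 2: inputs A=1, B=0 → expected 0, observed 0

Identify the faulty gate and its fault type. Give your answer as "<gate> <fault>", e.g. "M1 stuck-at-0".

M1 stuck-at-1

Fault-free values for test 1 (A=0, B=0): M1=0, M2=0, M3=0, giving Y=0. Observed 1.
Test 1: faults giving observed 1 are {M1 stuck-at-1, M2 stuck-at-1, M3 stuck-at-1}.
Test 2 (A=1, B=0): fault-free M1=1, M2=0, M3=0 → 0; observed 0. Eliminates M2 stuck-at-1, M3 stuck-at-1.
Only M1 stuck-at-1 is consistent with every test.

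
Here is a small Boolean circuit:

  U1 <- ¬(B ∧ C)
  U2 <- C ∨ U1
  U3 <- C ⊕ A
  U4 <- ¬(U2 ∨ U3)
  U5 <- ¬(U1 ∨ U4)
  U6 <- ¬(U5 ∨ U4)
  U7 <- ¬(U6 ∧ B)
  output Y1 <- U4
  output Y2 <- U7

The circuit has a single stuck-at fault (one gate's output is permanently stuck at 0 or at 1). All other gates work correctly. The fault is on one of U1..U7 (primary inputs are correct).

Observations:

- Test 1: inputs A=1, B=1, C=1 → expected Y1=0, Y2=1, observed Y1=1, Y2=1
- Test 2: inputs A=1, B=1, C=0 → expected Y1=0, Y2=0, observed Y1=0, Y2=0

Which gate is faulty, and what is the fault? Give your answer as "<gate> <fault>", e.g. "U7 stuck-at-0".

Fault-free values for test 1 (A=1, B=1, C=1): U1=0, U2=1, U3=0, U4=0, U5=1, U6=0, U7=1, giving Y1=0, Y2=1. Observed Y1=1, Y2=1.
Test 1: faults giving observed Y1=1, Y2=1 are {U2 stuck-at-0, U4 stuck-at-1}.
Test 2 (A=1, B=1, C=0): fault-free U1=1, U2=1, U3=1, U4=0, U5=0, U6=1, U7=0 → Y1=0, Y2=0; observed Y1=0, Y2=0. Eliminates U4 stuck-at-1.
Only U2 stuck-at-0 is consistent with every test.

U2 stuck-at-0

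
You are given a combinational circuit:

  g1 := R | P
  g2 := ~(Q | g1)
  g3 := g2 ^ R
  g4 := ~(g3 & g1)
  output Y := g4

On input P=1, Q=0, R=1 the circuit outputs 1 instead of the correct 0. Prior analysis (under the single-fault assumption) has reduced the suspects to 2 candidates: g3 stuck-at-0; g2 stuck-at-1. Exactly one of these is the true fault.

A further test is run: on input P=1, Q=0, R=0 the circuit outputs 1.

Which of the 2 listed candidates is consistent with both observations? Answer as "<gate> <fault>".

g3 stuck-at-0

Evaluate each candidate on input P=1, Q=0, R=0:
  g3 stuck-at-0: g1=1, g2=0, g3=0 [stuck-at-0], g4=1 → 1 — matches
  g2 stuck-at-1: g1=1, g2=1 [stuck-at-1], g3=1, g4=0 → 0 — eliminated
Only g3 stuck-at-0 reproduces the observed 1.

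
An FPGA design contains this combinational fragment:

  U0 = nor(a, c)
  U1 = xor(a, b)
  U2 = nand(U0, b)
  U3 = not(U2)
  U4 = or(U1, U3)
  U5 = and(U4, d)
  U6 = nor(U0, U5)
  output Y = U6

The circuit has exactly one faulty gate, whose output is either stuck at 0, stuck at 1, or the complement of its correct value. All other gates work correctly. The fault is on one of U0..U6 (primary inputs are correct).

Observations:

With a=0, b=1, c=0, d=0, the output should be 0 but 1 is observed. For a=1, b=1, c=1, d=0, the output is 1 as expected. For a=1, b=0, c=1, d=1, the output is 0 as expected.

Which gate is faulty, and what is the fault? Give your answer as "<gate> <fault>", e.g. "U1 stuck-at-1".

U0 stuck-at-0

Fault-free values for test 1 (a=0, b=1, c=0, d=0): U0=1, U1=1, U2=0, U3=1, U4=1, U5=0, U6=0, giving Y=0. Observed 1.
Test 1: faults giving observed 1 are {U0 stuck-at-0, U0 inverted output, U6 stuck-at-1, U6 inverted output}.
Test 2 (a=1, b=1, c=1, d=0): fault-free U0=0, U1=0, U2=1, U3=0, U4=0, U5=0, U6=1 → 1; observed 1. Eliminates U0 inverted output, U6 inverted output.
Test 3 (a=1, b=0, c=1, d=1): fault-free U0=0, U1=1, U2=1, U3=0, U4=1, U5=1, U6=0 → 0; observed 0. Eliminates U6 stuck-at-1.
Only U0 stuck-at-0 is consistent with every test.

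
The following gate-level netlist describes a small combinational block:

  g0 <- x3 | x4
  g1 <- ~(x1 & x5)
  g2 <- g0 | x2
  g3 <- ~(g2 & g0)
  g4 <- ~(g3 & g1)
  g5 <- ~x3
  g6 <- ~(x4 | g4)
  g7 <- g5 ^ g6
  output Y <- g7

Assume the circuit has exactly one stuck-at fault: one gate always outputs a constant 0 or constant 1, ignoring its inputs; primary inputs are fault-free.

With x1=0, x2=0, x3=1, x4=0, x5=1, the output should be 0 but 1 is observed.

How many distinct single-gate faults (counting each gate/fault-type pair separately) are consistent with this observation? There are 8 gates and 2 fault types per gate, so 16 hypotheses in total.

7

Fault-free: g0=1, g1=1, g2=1, g3=0, g4=1, g5=0, g6=0, g7=0 → 0. Observed 1.
  g0: stuck-at-0 ✓; others ✗
  g1: none of the 2 fault types match ✗
  g2: stuck-at-0 ✓; others ✗
  g3: stuck-at-1 ✓; others ✗
  g4: stuck-at-0 ✓; others ✗
  g5: stuck-at-1 ✓; others ✗
  g6: stuck-at-1 ✓; others ✗
  g7: stuck-at-1 ✓; others ✗
Consistent faults: {g0 stuck-at-0, g2 stuck-at-0, g3 stuck-at-1, g4 stuck-at-0, g5 stuck-at-1, g6 stuck-at-1, g7 stuck-at-1} — 7 in all.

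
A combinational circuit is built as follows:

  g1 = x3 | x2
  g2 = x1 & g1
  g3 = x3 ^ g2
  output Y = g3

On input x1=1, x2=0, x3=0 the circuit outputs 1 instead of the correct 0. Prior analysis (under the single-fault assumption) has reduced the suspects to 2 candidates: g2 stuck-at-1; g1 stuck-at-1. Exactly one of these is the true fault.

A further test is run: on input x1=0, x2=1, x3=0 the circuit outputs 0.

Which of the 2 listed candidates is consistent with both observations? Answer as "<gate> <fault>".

Evaluate each candidate on input x1=0, x2=1, x3=0:
  g2 stuck-at-1: g1=1, g2=1 [stuck-at-1], g3=1 → 1 — eliminated
  g1 stuck-at-1: g1=1 [stuck-at-1], g2=0, g3=0 → 0 — matches
Only g1 stuck-at-1 reproduces the observed 0.

g1 stuck-at-1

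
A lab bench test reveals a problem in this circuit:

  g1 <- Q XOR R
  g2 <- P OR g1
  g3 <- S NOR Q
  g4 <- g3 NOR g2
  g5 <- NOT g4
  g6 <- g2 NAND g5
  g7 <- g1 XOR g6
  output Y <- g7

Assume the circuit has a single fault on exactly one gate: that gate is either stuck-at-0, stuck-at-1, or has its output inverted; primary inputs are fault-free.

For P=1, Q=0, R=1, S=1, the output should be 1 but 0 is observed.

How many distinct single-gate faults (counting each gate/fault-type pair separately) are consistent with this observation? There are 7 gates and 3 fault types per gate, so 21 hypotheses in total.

Fault-free: g1=1, g2=1, g3=0, g4=0, g5=1, g6=0, g7=1 → 1. Observed 0.
  g1: stuck-at-0, inverted output ✓; others ✗
  g2: stuck-at-0, inverted output ✓; others ✗
  g3: none of the 3 fault types match ✗
  g4: stuck-at-1, inverted output ✓; others ✗
  g5: stuck-at-0, inverted output ✓; others ✗
  g6: stuck-at-1, inverted output ✓; others ✗
  g7: stuck-at-0, inverted output ✓; others ✗
Consistent faults: {g1 stuck-at-0, g1 inverted output, g2 stuck-at-0, g2 inverted output, g4 stuck-at-1, g4 inverted output, g5 stuck-at-0, g5 inverted output, g6 stuck-at-1, g6 inverted output, g7 stuck-at-0, g7 inverted output} — 12 in all.

12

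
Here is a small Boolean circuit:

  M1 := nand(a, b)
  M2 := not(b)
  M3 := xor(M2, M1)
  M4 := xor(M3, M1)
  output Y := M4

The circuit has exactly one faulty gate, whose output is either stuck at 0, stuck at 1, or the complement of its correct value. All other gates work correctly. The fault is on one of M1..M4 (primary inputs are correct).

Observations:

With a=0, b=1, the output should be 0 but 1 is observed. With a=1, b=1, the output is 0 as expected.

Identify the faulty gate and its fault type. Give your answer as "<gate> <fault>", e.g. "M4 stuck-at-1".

M3 stuck-at-0

Fault-free values for test 1 (a=0, b=1): M1=1, M2=0, M3=1, M4=0, giving Y=0. Observed 1.
Test 1: faults giving observed 1 are {M2 stuck-at-1, M2 inverted output, M3 stuck-at-0, M3 inverted output, M4 stuck-at-1, M4 inverted output}.
Test 2 (a=1, b=1): fault-free M1=0, M2=0, M3=0, M4=0 → 0; observed 0. Eliminates M2 stuck-at-1, M2 inverted output, M3 inverted output, M4 stuck-at-1, M4 inverted output.
Only M3 stuck-at-0 is consistent with every test.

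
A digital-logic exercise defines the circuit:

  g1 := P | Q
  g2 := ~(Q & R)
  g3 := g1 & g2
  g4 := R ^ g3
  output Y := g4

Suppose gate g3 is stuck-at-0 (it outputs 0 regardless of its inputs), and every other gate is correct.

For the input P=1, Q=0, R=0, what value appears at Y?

0

Propagate with g3 forced: g1=1, g2=1, g3=0 [stuck-at-0], g4=0.
So Y = 0. (Without the fault it would be 1.)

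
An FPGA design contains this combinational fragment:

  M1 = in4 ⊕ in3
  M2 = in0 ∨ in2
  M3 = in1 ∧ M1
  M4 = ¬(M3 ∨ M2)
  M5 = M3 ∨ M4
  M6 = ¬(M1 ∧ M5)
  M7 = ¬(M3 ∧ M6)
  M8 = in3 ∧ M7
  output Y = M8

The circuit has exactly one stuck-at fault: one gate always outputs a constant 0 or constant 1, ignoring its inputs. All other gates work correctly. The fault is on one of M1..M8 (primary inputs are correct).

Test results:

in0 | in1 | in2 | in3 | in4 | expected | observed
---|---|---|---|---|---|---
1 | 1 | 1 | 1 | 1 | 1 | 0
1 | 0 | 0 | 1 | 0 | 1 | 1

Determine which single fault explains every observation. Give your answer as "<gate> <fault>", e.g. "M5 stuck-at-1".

Fault-free values for test 1 (in0=1, in1=1, in2=1, in3=1, in4=1): M1=0, M2=1, M3=0, M4=0, M5=0, M6=1, M7=1, M8=1, giving Y=1. Observed 0.
Test 1: faults giving observed 0 are {M3 stuck-at-1, M7 stuck-at-0, M8 stuck-at-0}.
Test 2 (in0=1, in1=0, in2=0, in3=1, in4=0): fault-free M1=1, M2=1, M3=0, M4=0, M5=0, M6=1, M7=1, M8=1 → 1; observed 1. Eliminates M7 stuck-at-0, M8 stuck-at-0.
Only M3 stuck-at-1 is consistent with every test.

M3 stuck-at-1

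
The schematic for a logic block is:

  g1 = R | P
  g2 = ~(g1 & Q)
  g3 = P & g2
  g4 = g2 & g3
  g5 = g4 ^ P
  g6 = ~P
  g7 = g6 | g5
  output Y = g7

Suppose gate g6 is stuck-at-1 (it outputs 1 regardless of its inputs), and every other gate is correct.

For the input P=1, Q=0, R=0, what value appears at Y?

1

Propagate with g6 forced: g1=1, g2=1, g3=1, g4=1, g5=0, g6=1 [stuck-at-1], g7=1.
So Y = 1. (Without the fault it would be 0.)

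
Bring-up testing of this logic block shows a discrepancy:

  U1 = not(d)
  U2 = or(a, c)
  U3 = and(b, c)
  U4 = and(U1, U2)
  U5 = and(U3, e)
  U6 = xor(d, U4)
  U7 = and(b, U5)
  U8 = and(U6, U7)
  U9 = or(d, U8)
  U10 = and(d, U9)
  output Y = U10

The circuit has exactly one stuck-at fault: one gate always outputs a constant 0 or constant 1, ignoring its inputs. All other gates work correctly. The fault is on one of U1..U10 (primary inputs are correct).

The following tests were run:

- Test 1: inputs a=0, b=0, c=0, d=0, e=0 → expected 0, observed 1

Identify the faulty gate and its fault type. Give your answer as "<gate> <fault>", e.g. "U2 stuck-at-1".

U10 stuck-at-1

Fault-free values for test 1 (a=0, b=0, c=0, d=0, e=0): U1=1, U2=0, U3=0, U4=0, U5=0, U6=0, U7=0, U8=0, U9=0, U10=0, giving Y=0. Observed 1.
Test 1: faults giving observed 1 are {U10 stuck-at-1}.
Only U10 stuck-at-1 is consistent with every test.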